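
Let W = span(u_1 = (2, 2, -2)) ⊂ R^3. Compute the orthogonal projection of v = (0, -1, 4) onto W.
proj_W(v) = (-5/3, -5/3, 5/3)

Set up U = [u_1 | ... | u_1] ∈ R^(3×1). The projector onto W = col(U) is P = U (U^T U)^(-1) U^T.
Compute U^T U =
  [12],
and U^T v = (-10).
Solve U^T U · c = U^T v for the coefficients: c = (-5/6). The projection is proj_W(v) = U c.
Check: (v - proj_W(v)) · u_1 = 0  (should be 0).
Result: proj_W(v) = (-5/3, -5/3, 5/3).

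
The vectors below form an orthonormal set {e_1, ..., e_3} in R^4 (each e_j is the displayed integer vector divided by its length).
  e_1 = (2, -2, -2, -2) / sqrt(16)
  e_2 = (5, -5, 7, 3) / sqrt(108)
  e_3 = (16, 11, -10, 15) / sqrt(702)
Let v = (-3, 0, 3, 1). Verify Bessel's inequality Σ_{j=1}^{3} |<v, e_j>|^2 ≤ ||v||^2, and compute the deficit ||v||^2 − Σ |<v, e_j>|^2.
Σ |<v, e_j>|^2 = 485/26; ||v||^2 = 19; deficit = 9/26

Write each e_j = u_j / sqrt(<u_j, u_j>) where u_j is the displayed integer vector. Then <v, e_j> = <v, u_j> / sqrt(<u_j, u_j>), so |<v, e_j>|^2 = <v, u_j>^2 / <u_j, u_j>.
Coefficients: <v, e_1> = -14/sqrt(16), <v, e_2> = 9/sqrt(108), <v, e_3> = -63/sqrt(702).
Square and sum: Σ |<v, e_j>|^2 = 485/26.
Compute ||v||^2 = v·v = 19.
Deficit = 19 − 485/26 = 9/26 ≥ 0, confirming Bessel's inequality. (The deficit equals ||v − Σ <v,e_j> e_j||^2, the squared distance from v to span{e_j}.)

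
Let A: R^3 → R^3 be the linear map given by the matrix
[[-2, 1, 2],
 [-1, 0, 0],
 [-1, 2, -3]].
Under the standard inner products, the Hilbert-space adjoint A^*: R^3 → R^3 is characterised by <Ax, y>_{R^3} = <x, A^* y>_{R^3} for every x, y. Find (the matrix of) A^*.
A^* = A^T =
[[-2, -1, -1],
 [1, 0, 2],
 [2, 0, -3]]

For real matrices with standard dot products, the defining identity <Ax, y> = <x, A^* y> gives (Ax)^T y = x^T (A^*) y, i.e. x^T A^T y = x^T (A^*) y. Since this holds for all x, y, we must have A^* = A^T. Therefore
A^* =
[[-2, -1, -1],
 [1, 0, 2],
 [2, 0, -3]].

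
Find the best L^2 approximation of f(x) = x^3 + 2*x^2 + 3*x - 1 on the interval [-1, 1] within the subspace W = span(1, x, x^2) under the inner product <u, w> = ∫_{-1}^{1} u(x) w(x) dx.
g(x) = 2*x^2 + 18*x/5 - 1

The best approximation g ∈ W is the orthogonal projection of f onto W. Writing g = a_0 + a_1 x + a_2 x^2, the coefficients solve the normal equations G · a = b where
  G_{ij} = <φ_i, φ_j> and b_i = <f, φ_i>, with φ_0 = 1, φ_1 = x, φ_2 = x^2.
G =
  [2, 0, 2/3]
  [0, 2/3, 0]
  [2/3, 0, 2/5],
b = (-2/3, 12/5, 2/15).
Solving gives a_0 = -1, a_1 = 18/5, a_2 = 2, so
  g(x) = 2*x^2 + 18*x/5 - 1.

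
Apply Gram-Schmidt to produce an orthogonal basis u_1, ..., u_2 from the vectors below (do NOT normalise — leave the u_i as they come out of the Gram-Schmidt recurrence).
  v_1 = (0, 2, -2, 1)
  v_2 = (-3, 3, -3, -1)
Orthogonal basis:
  u_1 = (0, 2, -2, 1)
  u_2 = (-3, 5/9, -5/9, -20/9)

Apply the Gram-Schmidt recurrence
  u_1 = v_1
  u_i = v_i − Σ_{j<i} ((v_i · u_j) / (u_j · u_j)) · u_j.

Step by step this gives:
  u_1 = (0, 2, -2, 1)
  u_2 = (-3, 5/9, -5/9, -20/9)

Orthogonality check:
  u_2 · u_1 = 0 (should be 0)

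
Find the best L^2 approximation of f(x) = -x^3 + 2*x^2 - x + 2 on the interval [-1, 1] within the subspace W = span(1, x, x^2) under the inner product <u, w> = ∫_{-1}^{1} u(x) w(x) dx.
g(x) = 2*x^2 - 8*x/5 + 2

The best approximation g ∈ W is the orthogonal projection of f onto W. Writing g = a_0 + a_1 x + a_2 x^2, the coefficients solve the normal equations G · a = b where
  G_{ij} = <φ_i, φ_j> and b_i = <f, φ_i>, with φ_0 = 1, φ_1 = x, φ_2 = x^2.
G =
  [2, 0, 2/3]
  [0, 2/3, 0]
  [2/3, 0, 2/5],
b = (16/3, -16/15, 32/15).
Solving gives a_0 = 2, a_1 = -8/5, a_2 = 2, so
  g(x) = 2*x^2 - 8*x/5 + 2.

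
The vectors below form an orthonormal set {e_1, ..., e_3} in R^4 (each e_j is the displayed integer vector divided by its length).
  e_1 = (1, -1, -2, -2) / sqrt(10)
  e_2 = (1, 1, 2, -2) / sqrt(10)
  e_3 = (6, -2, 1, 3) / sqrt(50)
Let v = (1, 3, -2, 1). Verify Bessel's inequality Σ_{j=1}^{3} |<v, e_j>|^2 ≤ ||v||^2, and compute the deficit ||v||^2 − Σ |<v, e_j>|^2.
Σ |<v, e_j>|^2 = 21/50; ||v||^2 = 15; deficit = 729/50

Write each e_j = u_j / sqrt(<u_j, u_j>) where u_j is the displayed integer vector. Then <v, e_j> = <v, u_j> / sqrt(<u_j, u_j>), so |<v, e_j>|^2 = <v, u_j>^2 / <u_j, u_j>.
Coefficients: <v, e_1> = 0/sqrt(10), <v, e_2> = -2/sqrt(10), <v, e_3> = 1/sqrt(50).
Square and sum: Σ |<v, e_j>|^2 = 21/50.
Compute ||v||^2 = v·v = 15.
Deficit = 15 − 21/50 = 729/50 ≥ 0, confirming Bessel's inequality. (The deficit equals ||v − Σ <v,e_j> e_j||^2, the squared distance from v to span{e_j}.)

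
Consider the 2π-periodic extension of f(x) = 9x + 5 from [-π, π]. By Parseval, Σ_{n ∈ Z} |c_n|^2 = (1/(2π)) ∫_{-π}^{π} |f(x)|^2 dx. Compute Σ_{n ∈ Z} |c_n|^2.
Σ |c_n|^2 = 27π^2 + 25

Expand and integrate term by term over [-π, π]:
  ∫ (9x)^2 dx = 81·(2π^3/3); ∫ 2·9·(5)·x dx = 0 (odd integrand); ∫ 5^2 dx = 25·2π.
So (1/(2π)) ∫_{-π}^{π} (9x + 5)^2 dx = 81π^2/3 + 25 = 27π^2 + 25.
Parseval ⇒ Σ |c_n|^2 = 27π^2 + 25.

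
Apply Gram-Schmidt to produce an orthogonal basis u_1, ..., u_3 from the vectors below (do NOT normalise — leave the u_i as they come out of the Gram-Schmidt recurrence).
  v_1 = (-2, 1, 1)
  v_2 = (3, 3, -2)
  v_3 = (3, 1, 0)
Orthogonal basis:
  u_1 = (-2, 1, 1)
  u_2 = (4/3, 23/6, -7/6)
  u_3 = (80/107, 16/107, 144/107)

Apply the Gram-Schmidt recurrence
  u_1 = v_1
  u_i = v_i − Σ_{j<i} ((v_i · u_j) / (u_j · u_j)) · u_j.

Step by step this gives:
  u_1 = (-2, 1, 1)
  u_2 = (4/3, 23/6, -7/6)
  u_3 = (80/107, 16/107, 144/107)

Orthogonality check:
  u_2 · u_1 = 0 (should be 0)
  u_3 · u_1 = 0 (should be 0)
  u_3 · u_2 = 0 (should be 0)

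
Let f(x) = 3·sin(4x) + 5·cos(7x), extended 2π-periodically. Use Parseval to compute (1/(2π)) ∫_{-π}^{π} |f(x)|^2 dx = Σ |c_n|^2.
Σ |c_n|^2 = 17

Expand |f|^2 and use orthogonality of {sin(nx), cos(mx)} on [-π, π]:
  ∫_{-π}^{π} sin(nx)^2 dx = π, ∫ cos(mx)^2 dx = π, and cross terms integrate to 0.
So ∫_{-π}^{π} f(x)^2 dx = 3^2 · π + 5^2 · π = (9 + 25)π.
Divide by 2π: (9 + 25)/2 = 17.
By Parseval, this equals Σ |c_n|^2.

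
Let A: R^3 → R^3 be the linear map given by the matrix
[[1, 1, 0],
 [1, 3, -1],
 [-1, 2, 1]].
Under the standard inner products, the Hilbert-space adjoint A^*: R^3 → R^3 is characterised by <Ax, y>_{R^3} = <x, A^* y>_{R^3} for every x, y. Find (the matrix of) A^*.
A^* = A^T =
[[1, 1, -1],
 [1, 3, 2],
 [0, -1, 1]]

For real matrices with standard dot products, the defining identity <Ax, y> = <x, A^* y> gives (Ax)^T y = x^T (A^*) y, i.e. x^T A^T y = x^T (A^*) y. Since this holds for all x, y, we must have A^* = A^T. Therefore
A^* =
[[1, 1, -1],
 [1, 3, 2],
 [0, -1, 1]].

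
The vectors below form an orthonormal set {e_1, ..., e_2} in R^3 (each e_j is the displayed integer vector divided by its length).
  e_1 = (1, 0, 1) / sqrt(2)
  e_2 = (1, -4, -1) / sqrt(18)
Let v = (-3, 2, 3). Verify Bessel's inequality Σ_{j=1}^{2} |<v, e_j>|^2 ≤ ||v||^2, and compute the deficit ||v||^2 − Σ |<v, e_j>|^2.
Σ |<v, e_j>|^2 = 98/9; ||v||^2 = 22; deficit = 100/9

Write each e_j = u_j / sqrt(<u_j, u_j>) where u_j is the displayed integer vector. Then <v, e_j> = <v, u_j> / sqrt(<u_j, u_j>), so |<v, e_j>|^2 = <v, u_j>^2 / <u_j, u_j>.
Coefficients: <v, e_1> = 0/sqrt(2), <v, e_2> = -14/sqrt(18).
Square and sum: Σ |<v, e_j>|^2 = 98/9.
Compute ||v||^2 = v·v = 22.
Deficit = 22 − 98/9 = 100/9 ≥ 0, confirming Bessel's inequality. (The deficit equals ||v − Σ <v,e_j> e_j||^2, the squared distance from v to span{e_j}.)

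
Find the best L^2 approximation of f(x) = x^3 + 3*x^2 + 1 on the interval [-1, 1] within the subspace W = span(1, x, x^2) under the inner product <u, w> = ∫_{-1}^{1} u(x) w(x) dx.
g(x) = 3*x^2 + 3*x/5 + 1

The best approximation g ∈ W is the orthogonal projection of f onto W. Writing g = a_0 + a_1 x + a_2 x^2, the coefficients solve the normal equations G · a = b where
  G_{ij} = <φ_i, φ_j> and b_i = <f, φ_i>, with φ_0 = 1, φ_1 = x, φ_2 = x^2.
G =
  [2, 0, 2/3]
  [0, 2/3, 0]
  [2/3, 0, 2/5],
b = (4, 2/5, 28/15).
Solving gives a_0 = 1, a_1 = 3/5, a_2 = 3, so
  g(x) = 3*x^2 + 3*x/5 + 1.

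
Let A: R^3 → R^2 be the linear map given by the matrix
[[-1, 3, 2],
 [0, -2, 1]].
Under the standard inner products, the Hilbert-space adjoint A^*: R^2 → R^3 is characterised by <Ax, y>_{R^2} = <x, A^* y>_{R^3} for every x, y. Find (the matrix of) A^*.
A^* = A^T =
[[-1, 0],
 [3, -2],
 [2, 1]]

For real matrices with standard dot products, the defining identity <Ax, y> = <x, A^* y> gives (Ax)^T y = x^T (A^*) y, i.e. x^T A^T y = x^T (A^*) y. Since this holds for all x, y, we must have A^* = A^T. Therefore
A^* =
[[-1, 0],
 [3, -2],
 [2, 1]].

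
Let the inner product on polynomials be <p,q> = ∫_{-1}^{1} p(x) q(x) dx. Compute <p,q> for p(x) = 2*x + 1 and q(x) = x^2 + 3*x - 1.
<p,q> = 8/3

Expand the product: p(x)·q(x) = 2*x^3 + 7*x^2 + x - 1.
∫_{-1}^{1} of each monomial x^k gives [2/(k+1) if k even, 0 if k odd]. Integrating term-by-term (or equivalently evaluating the antiderivative F(x) = x^4/2 + 7*x^3/3 + x^2/2 - x at the endpoints):
  F(1) − F(−1) = 7/3 − (-1/3) = 8/3.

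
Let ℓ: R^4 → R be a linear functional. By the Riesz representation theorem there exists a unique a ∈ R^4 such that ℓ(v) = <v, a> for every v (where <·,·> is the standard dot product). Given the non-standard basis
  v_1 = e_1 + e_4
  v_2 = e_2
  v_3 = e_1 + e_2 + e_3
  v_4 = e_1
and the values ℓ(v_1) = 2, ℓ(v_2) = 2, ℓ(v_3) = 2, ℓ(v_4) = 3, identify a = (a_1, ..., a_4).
a = (3, 2, -3, -1)

Write a = (a_1, ..., a_4) in the standard basis. For each basis vector v_i, ℓ(v_i) = <v_i, a> is a linear equation in the a_j's. Collect the n equations into a matrix system V a = ℓ, where row i of V is v_i (expressed in the standard basis). Since V is invertible (lower-triangular with 1s on the diagonal, up to permutation), solve by back-substitution:
  V =
[[1, 0, 0, 1],
 [0, 1, 0, 0],
 [1, 1, 1, 0],
 [1, 0, 0, 0]]
  V a = (2, 2, 2, 3)
Solving gives a = (3, 2, -3, -1).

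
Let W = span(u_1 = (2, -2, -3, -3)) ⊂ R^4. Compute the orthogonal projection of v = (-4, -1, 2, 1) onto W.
proj_W(v) = (-15/13, 15/13, 45/26, 45/26)

Set up U = [u_1 | ... | u_1] ∈ R^(4×1). The projector onto W = col(U) is P = U (U^T U)^(-1) U^T.
Compute U^T U =
  [26],
and U^T v = (-15).
Solve U^T U · c = U^T v for the coefficients: c = (-15/26). The projection is proj_W(v) = U c.
Check: (v - proj_W(v)) · u_1 = 0  (should be 0).
Result: proj_W(v) = (-15/13, 15/13, 45/26, 45/26).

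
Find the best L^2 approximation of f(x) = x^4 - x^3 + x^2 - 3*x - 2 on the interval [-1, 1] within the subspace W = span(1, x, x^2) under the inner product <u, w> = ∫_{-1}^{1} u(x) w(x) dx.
g(x) = 13*x^2/7 - 18*x/5 - 73/35

The best approximation g ∈ W is the orthogonal projection of f onto W. Writing g = a_0 + a_1 x + a_2 x^2, the coefficients solve the normal equations G · a = b where
  G_{ij} = <φ_i, φ_j> and b_i = <f, φ_i>, with φ_0 = 1, φ_1 = x, φ_2 = x^2.
G =
  [2, 0, 2/3]
  [0, 2/3, 0]
  [2/3, 0, 2/5],
b = (-44/15, -12/5, -68/105).
Solving gives a_0 = -73/35, a_1 = -18/5, a_2 = 13/7, so
  g(x) = 13*x^2/7 - 18*x/5 - 73/35.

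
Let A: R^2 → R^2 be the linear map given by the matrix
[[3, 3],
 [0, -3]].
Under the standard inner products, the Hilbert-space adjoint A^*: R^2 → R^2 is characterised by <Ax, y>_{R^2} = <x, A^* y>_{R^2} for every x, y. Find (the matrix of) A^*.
A^* = A^T =
[[3, 0],
 [3, -3]]

For real matrices with standard dot products, the defining identity <Ax, y> = <x, A^* y> gives (Ax)^T y = x^T (A^*) y, i.e. x^T A^T y = x^T (A^*) y. Since this holds for all x, y, we must have A^* = A^T. Therefore
A^* =
[[3, 0],
 [3, -3]].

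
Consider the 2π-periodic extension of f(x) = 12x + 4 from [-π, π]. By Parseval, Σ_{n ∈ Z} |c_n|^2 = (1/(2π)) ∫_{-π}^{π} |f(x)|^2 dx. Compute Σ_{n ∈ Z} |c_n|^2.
Σ |c_n|^2 = 48π^2 + 16

Expand and integrate term by term over [-π, π]:
  ∫ (12x)^2 dx = 144·(2π^3/3); ∫ 2·12·(4)·x dx = 0 (odd integrand); ∫ 4^2 dx = 16·2π.
So (1/(2π)) ∫_{-π}^{π} (12x + 4)^2 dx = 144π^2/3 + 16 = 48π^2 + 16.
Parseval ⇒ Σ |c_n|^2 = 48π^2 + 16.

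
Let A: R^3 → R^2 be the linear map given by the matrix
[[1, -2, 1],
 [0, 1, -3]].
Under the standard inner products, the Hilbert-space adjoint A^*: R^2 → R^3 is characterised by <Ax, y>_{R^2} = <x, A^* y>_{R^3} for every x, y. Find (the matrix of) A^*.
A^* = A^T =
[[1, 0],
 [-2, 1],
 [1, -3]]

For real matrices with standard dot products, the defining identity <Ax, y> = <x, A^* y> gives (Ax)^T y = x^T (A^*) y, i.e. x^T A^T y = x^T (A^*) y. Since this holds for all x, y, we must have A^* = A^T. Therefore
A^* =
[[1, 0],
 [-2, 1],
 [1, -3]].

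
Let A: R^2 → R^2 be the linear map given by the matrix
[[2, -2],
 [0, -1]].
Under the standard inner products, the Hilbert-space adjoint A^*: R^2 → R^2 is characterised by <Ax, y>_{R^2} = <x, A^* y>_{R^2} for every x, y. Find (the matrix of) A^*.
A^* = A^T =
[[2, 0],
 [-2, -1]]

For real matrices with standard dot products, the defining identity <Ax, y> = <x, A^* y> gives (Ax)^T y = x^T (A^*) y, i.e. x^T A^T y = x^T (A^*) y. Since this holds for all x, y, we must have A^* = A^T. Therefore
A^* =
[[2, 0],
 [-2, -1]].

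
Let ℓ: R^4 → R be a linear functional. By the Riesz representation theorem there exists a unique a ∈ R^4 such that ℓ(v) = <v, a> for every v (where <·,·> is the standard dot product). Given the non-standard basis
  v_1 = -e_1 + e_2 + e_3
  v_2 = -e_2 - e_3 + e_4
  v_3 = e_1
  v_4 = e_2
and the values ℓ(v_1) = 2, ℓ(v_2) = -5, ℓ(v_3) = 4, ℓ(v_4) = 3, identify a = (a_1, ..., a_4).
a = (4, 3, 3, 1)

Write a = (a_1, ..., a_4) in the standard basis. For each basis vector v_i, ℓ(v_i) = <v_i, a> is a linear equation in the a_j's. Collect the n equations into a matrix system V a = ℓ, where row i of V is v_i (expressed in the standard basis). Since V is invertible (lower-triangular with 1s on the diagonal, up to permutation), solve by back-substitution:
  V =
[[-1, 1, 1, 0],
 [0, -1, -1, 1],
 [1, 0, 0, 0],
 [0, 1, 0, 0]]
  V a = (2, -5, 4, 3)
Solving gives a = (4, 3, 3, 1).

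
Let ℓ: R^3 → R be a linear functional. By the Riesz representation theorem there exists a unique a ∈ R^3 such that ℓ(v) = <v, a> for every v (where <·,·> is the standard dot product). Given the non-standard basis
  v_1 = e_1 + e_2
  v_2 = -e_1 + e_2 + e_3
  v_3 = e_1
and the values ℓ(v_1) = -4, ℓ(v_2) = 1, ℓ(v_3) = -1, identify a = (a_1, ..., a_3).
a = (-1, -3, 3)

Write a = (a_1, ..., a_3) in the standard basis. For each basis vector v_i, ℓ(v_i) = <v_i, a> is a linear equation in the a_j's. Collect the n equations into a matrix system V a = ℓ, where row i of V is v_i (expressed in the standard basis). Since V is invertible (lower-triangular with 1s on the diagonal, up to permutation), solve by back-substitution:
  V =
[[1, 1, 0],
 [-1, 1, 1],
 [1, 0, 0]]
  V a = (-4, 1, -1)
Solving gives a = (-1, -3, 3).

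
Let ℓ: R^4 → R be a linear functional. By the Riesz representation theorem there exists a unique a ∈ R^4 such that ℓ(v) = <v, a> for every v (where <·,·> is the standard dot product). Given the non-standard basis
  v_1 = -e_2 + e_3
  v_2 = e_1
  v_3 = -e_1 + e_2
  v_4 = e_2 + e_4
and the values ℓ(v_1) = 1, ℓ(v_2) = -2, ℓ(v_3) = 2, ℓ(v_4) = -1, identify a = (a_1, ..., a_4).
a = (-2, 0, 1, -1)

Write a = (a_1, ..., a_4) in the standard basis. For each basis vector v_i, ℓ(v_i) = <v_i, a> is a linear equation in the a_j's. Collect the n equations into a matrix system V a = ℓ, where row i of V is v_i (expressed in the standard basis). Since V is invertible (lower-triangular with 1s on the diagonal, up to permutation), solve by back-substitution:
  V =
[[0, -1, 1, 0],
 [1, 0, 0, 0],
 [-1, 1, 0, 0],
 [0, 1, 0, 1]]
  V a = (1, -2, 2, -1)
Solving gives a = (-2, 0, 1, -1).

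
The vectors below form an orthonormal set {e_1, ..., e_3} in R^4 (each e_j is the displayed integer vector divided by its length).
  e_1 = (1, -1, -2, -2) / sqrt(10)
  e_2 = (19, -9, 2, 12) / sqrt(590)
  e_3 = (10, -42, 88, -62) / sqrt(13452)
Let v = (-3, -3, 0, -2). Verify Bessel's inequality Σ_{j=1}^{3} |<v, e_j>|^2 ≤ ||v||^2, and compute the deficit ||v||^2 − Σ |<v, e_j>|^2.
Σ |<v, e_j>|^2 = 578/57; ||v||^2 = 22; deficit = 676/57

Write each e_j = u_j / sqrt(<u_j, u_j>) where u_j is the displayed integer vector. Then <v, e_j> = <v, u_j> / sqrt(<u_j, u_j>), so |<v, e_j>|^2 = <v, u_j>^2 / <u_j, u_j>.
Coefficients: <v, e_1> = 4/sqrt(10), <v, e_2> = -54/sqrt(590), <v, e_3> = 220/sqrt(13452).
Square and sum: Σ |<v, e_j>|^2 = 578/57.
Compute ||v||^2 = v·v = 22.
Deficit = 22 − 578/57 = 676/57 ≥ 0, confirming Bessel's inequality. (The deficit equals ||v − Σ <v,e_j> e_j||^2, the squared distance from v to span{e_j}.)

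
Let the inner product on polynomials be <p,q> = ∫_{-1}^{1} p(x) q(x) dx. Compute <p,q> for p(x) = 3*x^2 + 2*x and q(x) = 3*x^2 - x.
<p,q> = 34/15

Expand the product: p(x)·q(x) = 9*x^4 + 3*x^3 - 2*x^2.
∫_{-1}^{1} of each monomial x^k gives [2/(k+1) if k even, 0 if k odd]. Integrating term-by-term (or equivalently evaluating the antiderivative F(x) = 9*x^5/5 + 3*x^4/4 - 2*x^3/3 at the endpoints):
  F(1) − F(−1) = 113/60 − (-23/60) = 34/15.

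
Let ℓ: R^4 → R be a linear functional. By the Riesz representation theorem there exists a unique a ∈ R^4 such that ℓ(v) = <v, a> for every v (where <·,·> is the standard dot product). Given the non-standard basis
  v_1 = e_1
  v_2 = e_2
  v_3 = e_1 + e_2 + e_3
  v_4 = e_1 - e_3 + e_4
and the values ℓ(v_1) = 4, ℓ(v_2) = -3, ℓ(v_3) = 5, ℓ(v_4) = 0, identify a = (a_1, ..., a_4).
a = (4, -3, 4, 0)

Write a = (a_1, ..., a_4) in the standard basis. For each basis vector v_i, ℓ(v_i) = <v_i, a> is a linear equation in the a_j's. Collect the n equations into a matrix system V a = ℓ, where row i of V is v_i (expressed in the standard basis). Since V is invertible (lower-triangular with 1s on the diagonal, up to permutation), solve by back-substitution:
  V =
[[1, 0, 0, 0],
 [0, 1, 0, 0],
 [1, 1, 1, 0],
 [1, 0, -1, 1]]
  V a = (4, -3, 5, 0)
Solving gives a = (4, -3, 4, 0).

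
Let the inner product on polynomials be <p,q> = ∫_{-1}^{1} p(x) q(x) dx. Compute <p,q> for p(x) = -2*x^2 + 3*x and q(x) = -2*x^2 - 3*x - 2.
<p,q> = -26/15

Expand the product: p(x)·q(x) = 4*x^4 - 5*x^2 - 6*x.
∫_{-1}^{1} of each monomial x^k gives [2/(k+1) if k even, 0 if k odd]. Integrating term-by-term (or equivalently evaluating the antiderivative F(x) = 4*x^5/5 - 5*x^3/3 - 3*x^2 at the endpoints):
  F(1) − F(−1) = -58/15 − (-32/15) = -26/15.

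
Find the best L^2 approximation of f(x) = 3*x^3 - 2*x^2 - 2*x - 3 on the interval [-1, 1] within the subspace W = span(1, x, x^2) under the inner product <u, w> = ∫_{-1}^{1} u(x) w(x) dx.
g(x) = -2*x^2 - x/5 - 3

The best approximation g ∈ W is the orthogonal projection of f onto W. Writing g = a_0 + a_1 x + a_2 x^2, the coefficients solve the normal equations G · a = b where
  G_{ij} = <φ_i, φ_j> and b_i = <f, φ_i>, with φ_0 = 1, φ_1 = x, φ_2 = x^2.
G =
  [2, 0, 2/3]
  [0, 2/3, 0]
  [2/3, 0, 2/5],
b = (-22/3, -2/15, -14/5).
Solving gives a_0 = -3, a_1 = -1/5, a_2 = -2, so
  g(x) = -2*x^2 - x/5 - 3.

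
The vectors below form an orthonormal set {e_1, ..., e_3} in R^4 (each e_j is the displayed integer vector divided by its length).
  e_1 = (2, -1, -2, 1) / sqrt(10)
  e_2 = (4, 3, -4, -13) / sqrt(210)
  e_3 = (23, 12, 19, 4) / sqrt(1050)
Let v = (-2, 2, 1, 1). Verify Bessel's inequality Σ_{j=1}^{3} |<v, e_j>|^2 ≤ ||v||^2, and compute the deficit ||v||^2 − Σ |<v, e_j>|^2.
Σ |<v, e_j>|^2 = 331/50; ||v||^2 = 10; deficit = 169/50

Write each e_j = u_j / sqrt(<u_j, u_j>) where u_j is the displayed integer vector. Then <v, e_j> = <v, u_j> / sqrt(<u_j, u_j>), so |<v, e_j>|^2 = <v, u_j>^2 / <u_j, u_j>.
Coefficients: <v, e_1> = -7/sqrt(10), <v, e_2> = -19/sqrt(210), <v, e_3> = 1/sqrt(1050).
Square and sum: Σ |<v, e_j>|^2 = 331/50.
Compute ||v||^2 = v·v = 10.
Deficit = 10 − 331/50 = 169/50 ≥ 0, confirming Bessel's inequality. (The deficit equals ||v − Σ <v,e_j> e_j||^2, the squared distance from v to span{e_j}.)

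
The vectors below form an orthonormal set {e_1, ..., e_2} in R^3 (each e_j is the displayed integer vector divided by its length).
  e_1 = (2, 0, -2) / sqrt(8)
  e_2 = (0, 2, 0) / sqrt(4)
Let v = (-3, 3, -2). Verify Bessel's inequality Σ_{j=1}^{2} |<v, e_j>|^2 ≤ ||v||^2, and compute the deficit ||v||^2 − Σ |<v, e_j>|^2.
Σ |<v, e_j>|^2 = 19/2; ||v||^2 = 22; deficit = 25/2

Write each e_j = u_j / sqrt(<u_j, u_j>) where u_j is the displayed integer vector. Then <v, e_j> = <v, u_j> / sqrt(<u_j, u_j>), so |<v, e_j>|^2 = <v, u_j>^2 / <u_j, u_j>.
Coefficients: <v, e_1> = -2/sqrt(8), <v, e_2> = 6/sqrt(4).
Square and sum: Σ |<v, e_j>|^2 = 19/2.
Compute ||v||^2 = v·v = 22.
Deficit = 22 − 19/2 = 25/2 ≥ 0, confirming Bessel's inequality. (The deficit equals ||v − Σ <v,e_j> e_j||^2, the squared distance from v to span{e_j}.)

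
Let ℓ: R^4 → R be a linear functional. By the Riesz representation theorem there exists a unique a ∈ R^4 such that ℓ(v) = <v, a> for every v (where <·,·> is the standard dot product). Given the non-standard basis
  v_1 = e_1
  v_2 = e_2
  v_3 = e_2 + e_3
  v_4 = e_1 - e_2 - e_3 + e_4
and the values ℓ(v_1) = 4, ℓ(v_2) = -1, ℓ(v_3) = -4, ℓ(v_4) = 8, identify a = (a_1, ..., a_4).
a = (4, -1, -3, 0)

Write a = (a_1, ..., a_4) in the standard basis. For each basis vector v_i, ℓ(v_i) = <v_i, a> is a linear equation in the a_j's. Collect the n equations into a matrix system V a = ℓ, where row i of V is v_i (expressed in the standard basis). Since V is invertible (lower-triangular with 1s on the diagonal, up to permutation), solve by back-substitution:
  V =
[[1, 0, 0, 0],
 [0, 1, 0, 0],
 [0, 1, 1, 0],
 [1, -1, -1, 1]]
  V a = (4, -1, -4, 8)
Solving gives a = (4, -1, -3, 0).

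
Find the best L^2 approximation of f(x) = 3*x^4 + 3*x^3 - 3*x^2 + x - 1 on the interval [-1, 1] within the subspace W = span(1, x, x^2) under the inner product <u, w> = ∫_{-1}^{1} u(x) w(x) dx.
g(x) = -3*x^2/7 + 14*x/5 - 44/35

The best approximation g ∈ W is the orthogonal projection of f onto W. Writing g = a_0 + a_1 x + a_2 x^2, the coefficients solve the normal equations G · a = b where
  G_{ij} = <φ_i, φ_j> and b_i = <f, φ_i>, with φ_0 = 1, φ_1 = x, φ_2 = x^2.
G =
  [2, 0, 2/3]
  [0, 2/3, 0]
  [2/3, 0, 2/5],
b = (-14/5, 28/15, -106/105).
Solving gives a_0 = -44/35, a_1 = 14/5, a_2 = -3/7, so
  g(x) = -3*x^2/7 + 14*x/5 - 44/35.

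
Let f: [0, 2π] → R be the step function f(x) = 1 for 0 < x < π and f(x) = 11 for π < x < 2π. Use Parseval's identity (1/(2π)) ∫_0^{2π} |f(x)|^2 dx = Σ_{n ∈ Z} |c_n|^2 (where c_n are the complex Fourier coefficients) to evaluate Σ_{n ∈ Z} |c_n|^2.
Σ |c_n|^2 = 61

Parseval equates the L^2 energy of f (normalised by 1/(2π)) with the ℓ^2 sum of its Fourier coefficients: (1/(2π)) ∫_0^{2π} |f|^2 = Σ |c_n|^2.
Compute the left side: (1/(2π)) [∫_0^π 1^2 dx + ∫_π^{2π} 11^2 dx] = (1/(2π)) · (1π + 121π) = (1 + 121)/2 = 61.
So Σ_{n ∈ Z} |c_n|^2 = 61.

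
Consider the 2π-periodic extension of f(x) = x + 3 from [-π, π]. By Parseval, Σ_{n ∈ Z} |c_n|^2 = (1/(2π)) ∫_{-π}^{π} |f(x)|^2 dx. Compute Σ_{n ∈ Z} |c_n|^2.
Σ |c_n|^2 = π^2/3 + 9

Expand and integrate term by term over [-π, π]:
  ∫ (x)^2 dx = 1·(2π^3/3); ∫ 2·1·(3)·x dx = 0 (odd integrand); ∫ 3^2 dx = 9·2π.
So (1/(2π)) ∫_{-π}^{π} (x + 3)^2 dx = 1π^2/3 + 9 = π^2/3 + 9.
Parseval ⇒ Σ |c_n|^2 = π^2/3 + 9.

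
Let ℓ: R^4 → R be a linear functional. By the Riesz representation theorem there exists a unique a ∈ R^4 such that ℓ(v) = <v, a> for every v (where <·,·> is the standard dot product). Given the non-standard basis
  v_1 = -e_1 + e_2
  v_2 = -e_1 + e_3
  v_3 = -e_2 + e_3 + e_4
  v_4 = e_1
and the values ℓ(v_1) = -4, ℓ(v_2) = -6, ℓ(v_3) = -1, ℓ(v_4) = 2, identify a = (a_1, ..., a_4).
a = (2, -2, -4, 1)

Write a = (a_1, ..., a_4) in the standard basis. For each basis vector v_i, ℓ(v_i) = <v_i, a> is a linear equation in the a_j's. Collect the n equations into a matrix system V a = ℓ, where row i of V is v_i (expressed in the standard basis). Since V is invertible (lower-triangular with 1s on the diagonal, up to permutation), solve by back-substitution:
  V =
[[-1, 1, 0, 0],
 [-1, 0, 1, 0],
 [0, -1, 1, 1],
 [1, 0, 0, 0]]
  V a = (-4, -6, -1, 2)
Solving gives a = (2, -2, -4, 1).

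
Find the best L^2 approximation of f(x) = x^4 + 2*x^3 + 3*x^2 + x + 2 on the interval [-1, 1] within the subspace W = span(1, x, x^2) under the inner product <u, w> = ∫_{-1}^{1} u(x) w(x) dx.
g(x) = 27*x^2/7 + 11*x/5 + 67/35

The best approximation g ∈ W is the orthogonal projection of f onto W. Writing g = a_0 + a_1 x + a_2 x^2, the coefficients solve the normal equations G · a = b where
  G_{ij} = <φ_i, φ_j> and b_i = <f, φ_i>, with φ_0 = 1, φ_1 = x, φ_2 = x^2.
G =
  [2, 0, 2/3]
  [0, 2/3, 0]
  [2/3, 0, 2/5],
b = (32/5, 22/15, 296/105).
Solving gives a_0 = 67/35, a_1 = 11/5, a_2 = 27/7, so
  g(x) = 27*x^2/7 + 11*x/5 + 67/35.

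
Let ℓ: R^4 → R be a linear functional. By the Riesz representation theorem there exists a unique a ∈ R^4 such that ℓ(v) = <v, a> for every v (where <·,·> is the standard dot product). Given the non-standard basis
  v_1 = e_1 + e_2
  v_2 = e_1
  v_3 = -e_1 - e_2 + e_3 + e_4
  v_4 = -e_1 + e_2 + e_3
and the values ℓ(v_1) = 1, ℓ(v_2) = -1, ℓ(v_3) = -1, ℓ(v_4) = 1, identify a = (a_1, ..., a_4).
a = (-1, 2, -2, 2)

Write a = (a_1, ..., a_4) in the standard basis. For each basis vector v_i, ℓ(v_i) = <v_i, a> is a linear equation in the a_j's. Collect the n equations into a matrix system V a = ℓ, where row i of V is v_i (expressed in the standard basis). Since V is invertible (lower-triangular with 1s on the diagonal, up to permutation), solve by back-substitution:
  V =
[[1, 1, 0, 0],
 [1, 0, 0, 0],
 [-1, -1, 1, 1],
 [-1, 1, 1, 0]]
  V a = (1, -1, -1, 1)
Solving gives a = (-1, 2, -2, 2).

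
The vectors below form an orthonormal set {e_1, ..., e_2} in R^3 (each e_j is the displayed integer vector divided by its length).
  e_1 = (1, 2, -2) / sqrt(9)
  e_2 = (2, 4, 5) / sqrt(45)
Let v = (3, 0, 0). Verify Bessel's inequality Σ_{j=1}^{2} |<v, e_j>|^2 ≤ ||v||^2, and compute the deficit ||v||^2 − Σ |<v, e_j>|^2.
Σ |<v, e_j>|^2 = 9/5; ||v||^2 = 9; deficit = 36/5

Write each e_j = u_j / sqrt(<u_j, u_j>) where u_j is the displayed integer vector. Then <v, e_j> = <v, u_j> / sqrt(<u_j, u_j>), so |<v, e_j>|^2 = <v, u_j>^2 / <u_j, u_j>.
Coefficients: <v, e_1> = 3/sqrt(9), <v, e_2> = 6/sqrt(45).
Square and sum: Σ |<v, e_j>|^2 = 9/5.
Compute ||v||^2 = v·v = 9.
Deficit = 9 − 9/5 = 36/5 ≥ 0, confirming Bessel's inequality. (The deficit equals ||v − Σ <v,e_j> e_j||^2, the squared distance from v to span{e_j}.)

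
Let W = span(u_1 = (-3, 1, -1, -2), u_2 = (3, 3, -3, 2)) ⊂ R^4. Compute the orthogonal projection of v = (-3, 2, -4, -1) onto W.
proj_W(v) = (-33/13, 3, -3, -22/13)

Set up U = [u_1 | ... | u_2] ∈ R^(4×2). The projector onto W = col(U) is P = U (U^T U)^(-1) U^T.
Compute U^T U =
  [15, -7]
  [-7, 31],
and U^T v = (17, 7).
Solve U^T U · c = U^T v for the coefficients: c = (18/13, 7/13). The projection is proj_W(v) = U c.
Check: (v - proj_W(v)) · u_1 = 0  (should be 0).
Check: (v - proj_W(v)) · u_2 = 0  (should be 0).
Result: proj_W(v) = (-33/13, 3, -3, -22/13).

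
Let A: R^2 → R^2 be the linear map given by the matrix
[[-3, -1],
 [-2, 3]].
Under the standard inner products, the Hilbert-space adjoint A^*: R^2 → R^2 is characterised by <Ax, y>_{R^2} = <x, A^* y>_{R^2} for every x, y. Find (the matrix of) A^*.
A^* = A^T =
[[-3, -2],
 [-1, 3]]

For real matrices with standard dot products, the defining identity <Ax, y> = <x, A^* y> gives (Ax)^T y = x^T (A^*) y, i.e. x^T A^T y = x^T (A^*) y. Since this holds for all x, y, we must have A^* = A^T. Therefore
A^* =
[[-3, -2],
 [-1, 3]].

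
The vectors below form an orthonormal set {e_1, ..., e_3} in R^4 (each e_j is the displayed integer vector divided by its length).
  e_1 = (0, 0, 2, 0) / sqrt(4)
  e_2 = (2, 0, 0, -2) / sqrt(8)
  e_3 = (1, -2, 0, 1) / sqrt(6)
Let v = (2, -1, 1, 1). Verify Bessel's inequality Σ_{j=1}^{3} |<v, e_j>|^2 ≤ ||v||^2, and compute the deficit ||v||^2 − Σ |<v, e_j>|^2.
Σ |<v, e_j>|^2 = 17/3; ||v||^2 = 7; deficit = 4/3

Write each e_j = u_j / sqrt(<u_j, u_j>) where u_j is the displayed integer vector. Then <v, e_j> = <v, u_j> / sqrt(<u_j, u_j>), so |<v, e_j>|^2 = <v, u_j>^2 / <u_j, u_j>.
Coefficients: <v, e_1> = 2/sqrt(4), <v, e_2> = 2/sqrt(8), <v, e_3> = 5/sqrt(6).
Square and sum: Σ |<v, e_j>|^2 = 17/3.
Compute ||v||^2 = v·v = 7.
Deficit = 7 − 17/3 = 4/3 ≥ 0, confirming Bessel's inequality. (The deficit equals ||v − Σ <v,e_j> e_j||^2, the squared distance from v to span{e_j}.)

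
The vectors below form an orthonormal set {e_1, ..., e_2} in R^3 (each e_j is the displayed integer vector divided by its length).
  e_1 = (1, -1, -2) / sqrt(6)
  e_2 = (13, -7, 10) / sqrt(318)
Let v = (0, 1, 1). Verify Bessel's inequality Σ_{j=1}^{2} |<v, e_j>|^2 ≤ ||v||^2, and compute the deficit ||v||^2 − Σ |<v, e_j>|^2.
Σ |<v, e_j>|^2 = 81/53; ||v||^2 = 2; deficit = 25/53

Write each e_j = u_j / sqrt(<u_j, u_j>) where u_j is the displayed integer vector. Then <v, e_j> = <v, u_j> / sqrt(<u_j, u_j>), so |<v, e_j>|^2 = <v, u_j>^2 / <u_j, u_j>.
Coefficients: <v, e_1> = -3/sqrt(6), <v, e_2> = 3/sqrt(318).
Square and sum: Σ |<v, e_j>|^2 = 81/53.
Compute ||v||^2 = v·v = 2.
Deficit = 2 − 81/53 = 25/53 ≥ 0, confirming Bessel's inequality. (The deficit equals ||v − Σ <v,e_j> e_j||^2, the squared distance from v to span{e_j}.)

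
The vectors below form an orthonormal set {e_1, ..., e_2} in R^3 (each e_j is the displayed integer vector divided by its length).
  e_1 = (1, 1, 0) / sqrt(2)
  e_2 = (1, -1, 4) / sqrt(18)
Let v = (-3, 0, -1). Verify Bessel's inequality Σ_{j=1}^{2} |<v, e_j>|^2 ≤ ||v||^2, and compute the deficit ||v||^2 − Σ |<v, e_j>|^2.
Σ |<v, e_j>|^2 = 65/9; ||v||^2 = 10; deficit = 25/9

Write each e_j = u_j / sqrt(<u_j, u_j>) where u_j is the displayed integer vector. Then <v, e_j> = <v, u_j> / sqrt(<u_j, u_j>), so |<v, e_j>|^2 = <v, u_j>^2 / <u_j, u_j>.
Coefficients: <v, e_1> = -3/sqrt(2), <v, e_2> = -7/sqrt(18).
Square and sum: Σ |<v, e_j>|^2 = 65/9.
Compute ||v||^2 = v·v = 10.
Deficit = 10 − 65/9 = 25/9 ≥ 0, confirming Bessel's inequality. (The deficit equals ||v − Σ <v,e_j> e_j||^2, the squared distance from v to span{e_j}.)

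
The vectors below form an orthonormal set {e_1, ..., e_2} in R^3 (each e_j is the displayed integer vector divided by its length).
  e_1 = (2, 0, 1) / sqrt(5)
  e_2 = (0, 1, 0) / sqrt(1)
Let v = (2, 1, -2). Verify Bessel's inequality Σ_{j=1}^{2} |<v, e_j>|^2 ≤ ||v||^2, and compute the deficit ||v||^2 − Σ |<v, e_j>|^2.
Σ |<v, e_j>|^2 = 9/5; ||v||^2 = 9; deficit = 36/5

Write each e_j = u_j / sqrt(<u_j, u_j>) where u_j is the displayed integer vector. Then <v, e_j> = <v, u_j> / sqrt(<u_j, u_j>), so |<v, e_j>|^2 = <v, u_j>^2 / <u_j, u_j>.
Coefficients: <v, e_1> = 2/sqrt(5), <v, e_2> = 1/sqrt(1).
Square and sum: Σ |<v, e_j>|^2 = 9/5.
Compute ||v||^2 = v·v = 9.
Deficit = 9 − 9/5 = 36/5 ≥ 0, confirming Bessel's inequality. (The deficit equals ||v − Σ <v,e_j> e_j||^2, the squared distance from v to span{e_j}.)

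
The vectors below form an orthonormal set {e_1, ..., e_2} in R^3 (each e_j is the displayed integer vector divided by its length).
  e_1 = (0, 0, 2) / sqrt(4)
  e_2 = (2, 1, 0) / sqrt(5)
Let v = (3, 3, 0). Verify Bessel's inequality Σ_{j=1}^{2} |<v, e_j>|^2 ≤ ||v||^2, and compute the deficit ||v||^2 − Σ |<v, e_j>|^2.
Σ |<v, e_j>|^2 = 81/5; ||v||^2 = 18; deficit = 9/5

Write each e_j = u_j / sqrt(<u_j, u_j>) where u_j is the displayed integer vector. Then <v, e_j> = <v, u_j> / sqrt(<u_j, u_j>), so |<v, e_j>|^2 = <v, u_j>^2 / <u_j, u_j>.
Coefficients: <v, e_1> = 0/sqrt(4), <v, e_2> = 9/sqrt(5).
Square and sum: Σ |<v, e_j>|^2 = 81/5.
Compute ||v||^2 = v·v = 18.
Deficit = 18 − 81/5 = 9/5 ≥ 0, confirming Bessel's inequality. (The deficit equals ||v − Σ <v,e_j> e_j||^2, the squared distance from v to span{e_j}.)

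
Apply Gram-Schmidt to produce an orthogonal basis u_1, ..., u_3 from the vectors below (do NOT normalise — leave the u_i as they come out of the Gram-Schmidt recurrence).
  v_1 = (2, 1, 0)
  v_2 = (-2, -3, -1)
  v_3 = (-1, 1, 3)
Orthogonal basis:
  u_1 = (2, 1, 0)
  u_2 = (4/5, -8/5, -1)
  u_3 = (3/7, -6/7, 12/7)

Apply the Gram-Schmidt recurrence
  u_1 = v_1
  u_i = v_i − Σ_{j<i} ((v_i · u_j) / (u_j · u_j)) · u_j.

Step by step this gives:
  u_1 = (2, 1, 0)
  u_2 = (4/5, -8/5, -1)
  u_3 = (3/7, -6/7, 12/7)

Orthogonality check:
  u_2 · u_1 = 0 (should be 0)
  u_3 · u_1 = 0 (should be 0)
  u_3 · u_2 = 0 (should be 0)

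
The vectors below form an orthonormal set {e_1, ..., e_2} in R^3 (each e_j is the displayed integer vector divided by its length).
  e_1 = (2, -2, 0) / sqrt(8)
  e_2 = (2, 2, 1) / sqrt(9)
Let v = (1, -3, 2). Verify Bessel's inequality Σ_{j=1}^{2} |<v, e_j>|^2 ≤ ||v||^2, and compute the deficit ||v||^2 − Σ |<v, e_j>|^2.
Σ |<v, e_j>|^2 = 76/9; ||v||^2 = 14; deficit = 50/9

Write each e_j = u_j / sqrt(<u_j, u_j>) where u_j is the displayed integer vector. Then <v, e_j> = <v, u_j> / sqrt(<u_j, u_j>), so |<v, e_j>|^2 = <v, u_j>^2 / <u_j, u_j>.
Coefficients: <v, e_1> = 8/sqrt(8), <v, e_2> = -2/sqrt(9).
Square and sum: Σ |<v, e_j>|^2 = 76/9.
Compute ||v||^2 = v·v = 14.
Deficit = 14 − 76/9 = 50/9 ≥ 0, confirming Bessel's inequality. (The deficit equals ||v − Σ <v,e_j> e_j||^2, the squared distance from v to span{e_j}.)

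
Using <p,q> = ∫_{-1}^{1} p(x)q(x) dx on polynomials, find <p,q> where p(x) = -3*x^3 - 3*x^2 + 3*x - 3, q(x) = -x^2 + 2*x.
<p,q> = 24/5

Expand the product: p(x)·q(x) = 3*x^5 - 3*x^4 - 9*x^3 + 9*x^2 - 6*x.
∫_{-1}^{1} of each monomial x^k gives [2/(k+1) if k even, 0 if k odd]. Integrating term-by-term (or equivalently evaluating the antiderivative F(x) = x^6/2 - 3*x^5/5 - 9*x^4/4 + 3*x^3 - 3*x^2 at the endpoints):
  F(1) − F(−1) = -47/20 − (-143/20) = 24/5.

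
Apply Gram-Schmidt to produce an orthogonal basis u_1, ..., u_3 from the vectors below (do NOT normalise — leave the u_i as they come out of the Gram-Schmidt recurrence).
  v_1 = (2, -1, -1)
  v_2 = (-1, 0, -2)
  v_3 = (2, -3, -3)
Orthogonal basis:
  u_1 = (2, -1, -1)
  u_2 = (-1, 0, -2)
  u_3 = (-8/15, -4/3, 4/15)

Apply the Gram-Schmidt recurrence
  u_1 = v_1
  u_i = v_i − Σ_{j<i} ((v_i · u_j) / (u_j · u_j)) · u_j.

Step by step this gives:
  u_1 = (2, -1, -1)
  u_2 = (-1, 0, -2)
  u_3 = (-8/15, -4/3, 4/15)

Orthogonality check:
  u_2 · u_1 = 0 (should be 0)
  u_3 · u_1 = 0 (should be 0)
  u_3 · u_2 = 0 (should be 0)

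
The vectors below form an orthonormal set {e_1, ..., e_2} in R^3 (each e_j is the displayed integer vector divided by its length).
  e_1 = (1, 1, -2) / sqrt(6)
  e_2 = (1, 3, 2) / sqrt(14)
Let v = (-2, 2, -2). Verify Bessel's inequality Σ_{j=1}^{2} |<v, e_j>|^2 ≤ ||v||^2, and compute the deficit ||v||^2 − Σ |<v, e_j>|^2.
Σ |<v, e_j>|^2 = 8/3; ||v||^2 = 12; deficit = 28/3

Write each e_j = u_j / sqrt(<u_j, u_j>) where u_j is the displayed integer vector. Then <v, e_j> = <v, u_j> / sqrt(<u_j, u_j>), so |<v, e_j>|^2 = <v, u_j>^2 / <u_j, u_j>.
Coefficients: <v, e_1> = 4/sqrt(6), <v, e_2> = 0/sqrt(14).
Square and sum: Σ |<v, e_j>|^2 = 8/3.
Compute ||v||^2 = v·v = 12.
Deficit = 12 − 8/3 = 28/3 ≥ 0, confirming Bessel's inequality. (The deficit equals ||v − Σ <v,e_j> e_j||^2, the squared distance from v to span{e_j}.)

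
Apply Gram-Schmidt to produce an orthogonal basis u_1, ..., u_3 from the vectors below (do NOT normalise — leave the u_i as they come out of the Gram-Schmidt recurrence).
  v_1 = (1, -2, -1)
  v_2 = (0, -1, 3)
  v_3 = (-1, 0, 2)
Orthogonal basis:
  u_1 = (1, -2, -1)
  u_2 = (1/6, -4/3, 17/6)
  u_3 = (-35/59, -15/59, -5/59)

Apply the Gram-Schmidt recurrence
  u_1 = v_1
  u_i = v_i − Σ_{j<i} ((v_i · u_j) / (u_j · u_j)) · u_j.

Step by step this gives:
  u_1 = (1, -2, -1)
  u_2 = (1/6, -4/3, 17/6)
  u_3 = (-35/59, -15/59, -5/59)

Orthogonality check:
  u_2 · u_1 = 0 (should be 0)
  u_3 · u_1 = 0 (should be 0)
  u_3 · u_2 = 0 (should be 0)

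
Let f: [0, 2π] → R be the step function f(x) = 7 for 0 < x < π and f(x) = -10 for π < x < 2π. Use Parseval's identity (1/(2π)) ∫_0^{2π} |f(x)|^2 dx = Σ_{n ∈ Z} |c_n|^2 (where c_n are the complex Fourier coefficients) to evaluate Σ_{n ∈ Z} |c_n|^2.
Σ |c_n|^2 = 149/2

Parseval equates the L^2 energy of f (normalised by 1/(2π)) with the ℓ^2 sum of its Fourier coefficients: (1/(2π)) ∫_0^{2π} |f|^2 = Σ |c_n|^2.
Compute the left side: (1/(2π)) [∫_0^π 7^2 dx + ∫_π^{2π} (-10)^2 dx] = (1/(2π)) · (49π + 100π) = (49 + 100)/2 = 149/2.
So Σ_{n ∈ Z} |c_n|^2 = 149/2.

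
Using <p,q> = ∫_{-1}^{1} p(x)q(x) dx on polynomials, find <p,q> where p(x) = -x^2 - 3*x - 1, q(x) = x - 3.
<p,q> = 6

Expand the product: p(x)·q(x) = -x^3 + 8*x + 3.
∫_{-1}^{1} of each monomial x^k gives [2/(k+1) if k even, 0 if k odd]. Integrating term-by-term (or equivalently evaluating the antiderivative F(x) = -x^4/4 + 4*x^2 + 3*x at the endpoints):
  F(1) − F(−1) = 27/4 − (3/4) = 6.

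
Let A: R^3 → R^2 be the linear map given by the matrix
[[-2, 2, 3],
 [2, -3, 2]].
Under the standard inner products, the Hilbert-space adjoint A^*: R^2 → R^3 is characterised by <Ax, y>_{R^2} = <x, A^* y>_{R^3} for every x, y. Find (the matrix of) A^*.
A^* = A^T =
[[-2, 2],
 [2, -3],
 [3, 2]]

For real matrices with standard dot products, the defining identity <Ax, y> = <x, A^* y> gives (Ax)^T y = x^T (A^*) y, i.e. x^T A^T y = x^T (A^*) y. Since this holds for all x, y, we must have A^* = A^T. Therefore
A^* =
[[-2, 2],
 [2, -3],
 [3, 2]].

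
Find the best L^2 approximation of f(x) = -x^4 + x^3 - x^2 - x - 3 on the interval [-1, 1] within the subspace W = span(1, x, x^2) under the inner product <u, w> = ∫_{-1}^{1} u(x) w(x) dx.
g(x) = -13*x^2/7 - 2*x/5 - 102/35

The best approximation g ∈ W is the orthogonal projection of f onto W. Writing g = a_0 + a_1 x + a_2 x^2, the coefficients solve the normal equations G · a = b where
  G_{ij} = <φ_i, φ_j> and b_i = <f, φ_i>, with φ_0 = 1, φ_1 = x, φ_2 = x^2.
G =
  [2, 0, 2/3]
  [0, 2/3, 0]
  [2/3, 0, 2/5],
b = (-106/15, -4/15, -94/35).
Solving gives a_0 = -102/35, a_1 = -2/5, a_2 = -13/7, so
  g(x) = -13*x^2/7 - 2*x/5 - 102/35.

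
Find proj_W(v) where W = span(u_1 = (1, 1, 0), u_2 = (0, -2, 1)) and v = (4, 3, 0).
proj_W(v) = (23/6, 19/6, 1/3)

Set up U = [u_1 | ... | u_2] ∈ R^(3×2). The projector onto W = col(U) is P = U (U^T U)^(-1) U^T.
Compute U^T U =
  [2, -2]
  [-2, 5],
and U^T v = (7, -6).
Solve U^T U · c = U^T v for the coefficients: c = (23/6, 1/3). The projection is proj_W(v) = U c.
Check: (v - proj_W(v)) · u_1 = 0  (should be 0).
Check: (v - proj_W(v)) · u_2 = 0  (should be 0).
Result: proj_W(v) = (23/6, 19/6, 1/3).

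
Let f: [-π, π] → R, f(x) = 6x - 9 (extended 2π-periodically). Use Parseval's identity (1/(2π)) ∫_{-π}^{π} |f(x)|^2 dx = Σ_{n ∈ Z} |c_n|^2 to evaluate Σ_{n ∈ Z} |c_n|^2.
Σ |c_n|^2 = 12π^2 + 81

Expand and integrate term by term over [-π, π]:
  ∫ (6x)^2 dx = 36·(2π^3/3); ∫ 2·6·(-9)·x dx = 0 (odd integrand); ∫ (-9)^2 dx = 81·2π.
So (1/(2π)) ∫_{-π}^{π} (6x - 9)^2 dx = 36π^2/3 + 81 = 12π^2 + 81.
Parseval ⇒ Σ |c_n|^2 = 12π^2 + 81.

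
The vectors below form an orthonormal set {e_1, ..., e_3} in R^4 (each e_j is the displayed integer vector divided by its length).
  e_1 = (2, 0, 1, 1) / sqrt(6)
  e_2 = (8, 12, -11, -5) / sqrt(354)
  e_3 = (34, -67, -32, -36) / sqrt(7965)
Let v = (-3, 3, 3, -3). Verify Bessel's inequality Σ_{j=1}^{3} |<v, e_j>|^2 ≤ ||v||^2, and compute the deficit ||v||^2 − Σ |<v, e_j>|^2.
Σ |<v, e_j>|^2 = 251/15; ||v||^2 = 36; deficit = 289/15

Write each e_j = u_j / sqrt(<u_j, u_j>) where u_j is the displayed integer vector. Then <v, e_j> = <v, u_j> / sqrt(<u_j, u_j>), so |<v, e_j>|^2 = <v, u_j>^2 / <u_j, u_j>.
Coefficients: <v, e_1> = -6/sqrt(6), <v, e_2> = -6/sqrt(354), <v, e_3> = -291/sqrt(7965).
Square and sum: Σ |<v, e_j>|^2 = 251/15.
Compute ||v||^2 = v·v = 36.
Deficit = 36 − 251/15 = 289/15 ≥ 0, confirming Bessel's inequality. (The deficit equals ||v − Σ <v,e_j> e_j||^2, the squared distance from v to span{e_j}.)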